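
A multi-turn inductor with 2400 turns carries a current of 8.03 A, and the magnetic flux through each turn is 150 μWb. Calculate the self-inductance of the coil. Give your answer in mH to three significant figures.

L ≈ 44.8 mH

Self-inductance is defined by L = NΦ_B/I (flux linkage over current).
L = (2400)(1.500×10^-4 Wb)/(8.03 A) = 4.483×10^-2 H.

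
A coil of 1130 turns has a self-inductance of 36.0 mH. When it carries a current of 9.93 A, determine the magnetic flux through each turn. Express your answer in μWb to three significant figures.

From L = NΦ_B/I, the flux per turn is Φ_B = LI/N.
Φ_B = (3.600×10^-2 H)(9.93 A)/1130 = 3.164×10^-4 Wb.

Φ_B ≈ 316 μWb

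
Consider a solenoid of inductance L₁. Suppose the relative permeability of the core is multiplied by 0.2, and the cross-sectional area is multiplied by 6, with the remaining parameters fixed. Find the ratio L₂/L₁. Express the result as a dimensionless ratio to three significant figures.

For a solenoid, L ∝ μᵣN²A/ℓ.
L₂/L₁ = (0.2) × (6) = 1.20.

L₂/L₁ = 1.20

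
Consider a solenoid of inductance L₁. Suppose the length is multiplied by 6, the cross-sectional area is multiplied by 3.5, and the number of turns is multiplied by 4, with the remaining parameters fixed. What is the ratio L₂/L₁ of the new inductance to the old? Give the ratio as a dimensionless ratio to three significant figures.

L₂/L₁ = 9.33

For a solenoid, L ∝ μᵣN²A/ℓ.
L₂/L₁ = (6)^-1 × (3.5) × (4)^2 = 9.33.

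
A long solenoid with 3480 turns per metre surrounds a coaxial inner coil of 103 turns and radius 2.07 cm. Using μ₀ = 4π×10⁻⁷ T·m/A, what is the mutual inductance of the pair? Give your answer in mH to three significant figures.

The outer solenoid produces a uniform field B₁ = μ₀n₁I₁ across the inner coil,
so the flux linkage is N₂Φ = N₂B₁A₂ = μ₀n₁N₂A₂·I₁, giving M = μ₀n₁N₂A₂.
A₂ = πr² = π(2.070×10^-2 m)² = 1.346×10^-3 m².
M = (4π×10⁻⁷)(3480)(103)(1.346×10^-3) = 6.063×10^-4 H.

M ≈ 0.606 mH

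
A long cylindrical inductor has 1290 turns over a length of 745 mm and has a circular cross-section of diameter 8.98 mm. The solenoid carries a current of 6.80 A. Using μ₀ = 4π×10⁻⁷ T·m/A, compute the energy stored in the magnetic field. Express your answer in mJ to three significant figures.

U ≈ 4.11 mJ

A = π(d/2)² = π(4.490×10^-3 m)² = 6.333×10^-5 m².
L = μ₀N²A/ℓ = (4π×10⁻⁷)(1290)²(6.333×10^-5)/(0.745) = 1.778×10^-4 H.
U = ½LI² = ½(1.778×10^-4)(6.80)² = 4.110×10^-3 J.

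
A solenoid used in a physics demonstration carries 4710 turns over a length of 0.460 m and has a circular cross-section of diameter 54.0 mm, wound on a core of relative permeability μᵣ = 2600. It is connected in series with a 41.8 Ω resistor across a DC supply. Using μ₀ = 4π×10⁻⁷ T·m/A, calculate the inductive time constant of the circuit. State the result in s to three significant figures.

τ ≈ 8.63 s

A = π(d/2)² = π(2.700×10^-2 m)² = 2.290×10^-3 m².
L = μ₀μᵣN²A/ℓ = (4π×10⁻⁷)(2600)(4710)²(2.290×10^-3)/(0.46) = 360.9 H.
τ = L/R = (360.9)/(41.8) = 8.633 s.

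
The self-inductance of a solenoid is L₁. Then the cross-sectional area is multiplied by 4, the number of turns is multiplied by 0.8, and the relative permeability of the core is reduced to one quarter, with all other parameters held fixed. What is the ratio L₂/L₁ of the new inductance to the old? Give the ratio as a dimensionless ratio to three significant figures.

For a solenoid, L ∝ μᵣN²A/ℓ.
L₂/L₁ = (4) × (0.8)^2 × (0.25) = 0.640.

L₂/L₁ = 0.640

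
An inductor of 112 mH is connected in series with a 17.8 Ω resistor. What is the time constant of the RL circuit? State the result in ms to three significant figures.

τ = L/R = (0.112 H)/(17.8 Ω) = 6.292×10^-3 s.

τ ≈ 6.29 ms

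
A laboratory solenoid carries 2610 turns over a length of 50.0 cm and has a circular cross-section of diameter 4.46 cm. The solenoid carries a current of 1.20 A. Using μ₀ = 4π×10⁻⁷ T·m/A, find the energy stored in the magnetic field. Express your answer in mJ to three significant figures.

U ≈ 19.3 mJ

A = π(d/2)² = π(2.230×10^-2 m)² = 1.562×10^-3 m².
L = μ₀N²A/ℓ = (4π×10⁻⁷)(2610)²(1.562×10^-3)/(0.5) = 2.6747×10^-2 H.
U = ½LI² = ½(2.6747×10^-2)(1.20)² = 1.926×10^-2 J.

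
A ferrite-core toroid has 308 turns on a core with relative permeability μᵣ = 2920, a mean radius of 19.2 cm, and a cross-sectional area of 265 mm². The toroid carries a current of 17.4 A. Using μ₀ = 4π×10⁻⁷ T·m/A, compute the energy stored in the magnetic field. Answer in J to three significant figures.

U ≈ 11.6 J

L = μ₀μᵣN²A/(2πR) = (4π×10⁻⁷)(2920)(308)²(2.650×10^-4)/(2π×0.192) = 7.646×10^-2 H.
U = ½LI² = ½(7.646×10^-2)(17.4)² = 11.58 J.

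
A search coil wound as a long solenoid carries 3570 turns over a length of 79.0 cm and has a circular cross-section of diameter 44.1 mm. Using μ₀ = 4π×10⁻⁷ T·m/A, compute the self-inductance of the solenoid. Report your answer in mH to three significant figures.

L ≈ 31.0 mH

A = π(d/2)² = π(2.205×10^-2 m)² = 1.527×10^-3 m².
For a long solenoid, L = μ₀N²A/ℓ.
L = (4π×10⁻⁷)(3570)²(1.527×10^-3)/(0.79 m) = 3.097×10^-2 H.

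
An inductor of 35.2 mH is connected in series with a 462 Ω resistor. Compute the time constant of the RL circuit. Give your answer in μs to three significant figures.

τ = L/R = (3.520×10^-2 H)/(462 Ω) = 7.619×10^-5 s.

τ ≈ 76.2 μs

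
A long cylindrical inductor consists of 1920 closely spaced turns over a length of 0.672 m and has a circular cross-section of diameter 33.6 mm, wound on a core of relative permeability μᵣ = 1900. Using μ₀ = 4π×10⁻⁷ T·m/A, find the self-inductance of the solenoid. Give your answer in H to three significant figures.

L ≈ 11.6 H

A = π(d/2)² = π(1.680×10^-2 m)² = 8.867×10^-4 m².
For a long solenoid, L = μ₀μᵣN²A/ℓ.
L = (4π×10⁻⁷)(1900)(1920)²(8.867×10^-4)/(0.672 m) = 11.61 H.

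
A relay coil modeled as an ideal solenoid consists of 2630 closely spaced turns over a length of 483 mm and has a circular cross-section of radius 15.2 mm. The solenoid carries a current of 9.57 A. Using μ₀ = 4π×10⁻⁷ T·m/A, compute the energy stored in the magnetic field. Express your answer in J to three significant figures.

A = πr² = π(1.520×10^-2 m)² = 7.258×10^-4 m².
L = μ₀N²A/ℓ = (4π×10⁻⁷)(2630)²(7.258×10^-4)/(0.483) = 1.306×10^-2 H.
U = ½LI² = ½(1.306×10^-2)(9.57)² = 0.5981 J.

U ≈ 0.598 J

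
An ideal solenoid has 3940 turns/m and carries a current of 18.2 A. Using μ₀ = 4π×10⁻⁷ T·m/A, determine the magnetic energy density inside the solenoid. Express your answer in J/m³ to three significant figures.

u ≈ 3230 J/m³

B = μ₀nI = (4π×10⁻⁷)(3.940×10^3)(18.2) = 9.011×10^-2 T.
u = B²/(2μ₀) = (9.011×10^-2)²/(2×4π×10⁻⁷) = 3.231×10^3 J/m³.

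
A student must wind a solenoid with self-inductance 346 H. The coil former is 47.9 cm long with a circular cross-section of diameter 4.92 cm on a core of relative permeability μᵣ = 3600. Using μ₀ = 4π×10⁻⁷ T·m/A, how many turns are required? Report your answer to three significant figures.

N ≈ 4390 turns

A = π(d/2)² = π(2.460×10^-2 m)² = 1.901×10^-3 m².
From L = μ₀μᵣN²A/ℓ, N = √(Lℓ / (μ₀μᵣA)).
N = √[(346)(0.479) / ((4π×10⁻⁷)(3600)×1.901×10^-3)] = √(1.927×10^7) ≈ 4389.7.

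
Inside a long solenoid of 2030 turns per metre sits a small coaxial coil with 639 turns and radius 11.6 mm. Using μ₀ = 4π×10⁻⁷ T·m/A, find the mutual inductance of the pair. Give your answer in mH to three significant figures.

M ≈ 0.689 mH

The outer solenoid produces a uniform field B₁ = μ₀n₁I₁ across the inner coil,
so the flux linkage is N₂Φ = N₂B₁A₂ = μ₀n₁N₂A₂·I₁, giving M = μ₀n₁N₂A₂.
A₂ = πr² = π(1.160×10^-2 m)² = 4.227×10^-4 m².
M = (4π×10⁻⁷)(2030)(639)(4.227×10^-4) = 6.891×10^-4 H.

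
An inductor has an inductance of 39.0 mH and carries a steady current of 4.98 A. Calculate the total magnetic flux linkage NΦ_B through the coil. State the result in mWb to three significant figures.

From L = NΦ_B/I, the flux linkage is NΦ_B = LI.
NΦ_B = (3.900×10^-2 H)(4.98 A) = 0.1942 Wb.

NΦ_B ≈ 194 mWb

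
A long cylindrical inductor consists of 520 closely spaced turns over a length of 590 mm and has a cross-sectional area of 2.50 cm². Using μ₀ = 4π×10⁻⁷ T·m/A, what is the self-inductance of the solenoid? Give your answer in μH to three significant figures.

A = 2.50 cm² = 2.500×10^-4 m².
For a long solenoid, L = μ₀N²A/ℓ.
L = (4π×10⁻⁷)(520)²(2.500×10^-4)/(0.59 m) = 1.440×10^-4 H.

L ≈ 144 μH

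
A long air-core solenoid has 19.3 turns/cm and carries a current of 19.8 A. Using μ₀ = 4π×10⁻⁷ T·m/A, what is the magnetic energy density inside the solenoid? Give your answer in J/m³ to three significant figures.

B = μ₀nI = (4π×10⁻⁷)(1.930×10^3)(19.8) = 4.802×10^-2 T.
u = B²/(2μ₀) = (4.802×10^-2)²/(2×4π×10⁻⁷) = 917.5 J/m³.

u ≈ 918 J/m³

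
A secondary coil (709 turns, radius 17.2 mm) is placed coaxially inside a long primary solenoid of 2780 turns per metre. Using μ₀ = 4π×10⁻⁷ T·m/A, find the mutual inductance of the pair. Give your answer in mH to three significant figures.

M ≈ 2.30 mH

The outer solenoid produces a uniform field B₁ = μ₀n₁I₁ across the inner coil,
so the flux linkage is N₂Φ = N₂B₁A₂ = μ₀n₁N₂A₂·I₁, giving M = μ₀n₁N₂A₂.
A₂ = πr² = π(1.720×10^-2 m)² = 9.294×10^-4 m².
M = (4π×10⁻⁷)(2780)(709)(9.294×10^-4) = 2.302×10^-3 H.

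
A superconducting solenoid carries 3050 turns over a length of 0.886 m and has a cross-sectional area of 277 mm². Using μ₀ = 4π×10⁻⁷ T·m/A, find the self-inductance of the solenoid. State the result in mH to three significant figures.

L ≈ 3.65 mH

A = 277 mm² = 2.770×10^-4 m².
For a long solenoid, L = μ₀N²A/ℓ.
L = (4π×10⁻⁷)(3050)²(2.770×10^-4)/(0.886 m) = 3.6547×10^-3 H.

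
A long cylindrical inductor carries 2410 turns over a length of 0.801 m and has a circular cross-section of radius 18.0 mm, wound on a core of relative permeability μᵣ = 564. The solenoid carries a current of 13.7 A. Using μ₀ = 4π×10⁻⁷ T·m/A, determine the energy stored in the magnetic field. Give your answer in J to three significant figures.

A = πr² = π(1.800×10^-2 m)² = 1.018×10^-3 m².
L = μ₀μᵣN²A/ℓ = (4π×10⁻⁷)(564)(2410)²(1.018×10^-3)/(0.801) = 5.231 H.
U = ½LI² = ½(5.231)(13.7)² = 490.9 J.

U ≈ 491 J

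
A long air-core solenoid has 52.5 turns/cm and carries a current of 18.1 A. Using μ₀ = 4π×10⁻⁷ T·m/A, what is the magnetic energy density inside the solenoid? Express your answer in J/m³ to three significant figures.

B = μ₀nI = (4π×10⁻⁷)(5.250×10^3)(18.1) = 0.1194 T.
u = B²/(2μ₀) = (0.1194)²/(2×4π×10⁻⁷) = 5.674×10^3 J/m³.

u ≈ 5670 J/m³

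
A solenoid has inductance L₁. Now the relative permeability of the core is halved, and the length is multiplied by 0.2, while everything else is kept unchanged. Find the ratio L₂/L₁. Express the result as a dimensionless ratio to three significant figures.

L₂/L₁ = 2.50

For a solenoid, L ∝ μᵣN²A/ℓ.
L₂/L₁ = (0.5) × (0.2)^-1 = 2.50.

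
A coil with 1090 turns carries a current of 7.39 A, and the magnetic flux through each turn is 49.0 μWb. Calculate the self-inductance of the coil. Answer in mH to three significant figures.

Self-inductance is defined by L = NΦ_B/I (flux linkage over current).
L = (1090)(4.900×10^-5 Wb)/(7.39 A) = 7.227×10^-3 H.

L ≈ 7.23 mH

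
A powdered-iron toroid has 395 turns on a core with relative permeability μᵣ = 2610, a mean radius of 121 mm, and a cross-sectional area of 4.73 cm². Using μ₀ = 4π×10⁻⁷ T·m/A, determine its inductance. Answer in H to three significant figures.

L ≈ 0.318 H

For a thin toroid, L = μ₀μᵣN²A/(2πR).
L = (4π×10⁻⁷)(2610)(395)²(4.730×10^-4) / (2π×0.121 m) = 0.3184 H.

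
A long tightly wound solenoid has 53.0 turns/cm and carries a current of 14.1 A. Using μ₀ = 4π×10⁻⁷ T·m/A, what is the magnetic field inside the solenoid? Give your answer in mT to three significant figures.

B ≈ 93.9 mT

Inside a long solenoid, B = μ₀nI.
B = (4π×10⁻⁷)(5.300×10^3 m⁻¹)(14.1 A) = 9.391×10^-2 T.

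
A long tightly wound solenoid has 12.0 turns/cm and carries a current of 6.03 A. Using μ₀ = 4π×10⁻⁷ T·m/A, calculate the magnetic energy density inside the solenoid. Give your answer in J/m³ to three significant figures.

u ≈ 32.9 J/m³

B = μ₀nI = (4π×10⁻⁷)(1.200×10^3)(6.03) = 9.093×10^-3 T.
u = B²/(2μ₀) = (9.093×10^-3)²/(2×4π×10⁻⁷) = 32.9 J/m³.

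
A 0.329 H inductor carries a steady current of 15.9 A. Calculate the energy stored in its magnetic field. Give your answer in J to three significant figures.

Stored magnetic energy: U = ½LI².
U = ½(0.329 H)(15.9 A)² = 41.59 J.

U ≈ 41.6 J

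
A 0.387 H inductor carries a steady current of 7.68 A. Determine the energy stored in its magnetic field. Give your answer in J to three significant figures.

U ≈ 11.4 J

Stored magnetic energy: U = ½LI².
U = ½(0.387 H)(7.68 A)² = 11.41 J.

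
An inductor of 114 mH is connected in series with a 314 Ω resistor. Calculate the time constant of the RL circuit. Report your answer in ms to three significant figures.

τ = L/R = (0.114 H)/(314 Ω) = 3.631×10^-4 s.

τ ≈ 0.363 ms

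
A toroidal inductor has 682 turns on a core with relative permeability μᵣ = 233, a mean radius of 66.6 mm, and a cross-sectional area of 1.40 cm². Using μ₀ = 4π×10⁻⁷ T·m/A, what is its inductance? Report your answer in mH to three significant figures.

For a thin toroid, L = μ₀μᵣN²A/(2πR).
L = (4π×10⁻⁷)(233)(682)²(1.400×10^-4) / (2π×6.660×10^-2 m) = 4.556×10^-2 H.

L ≈ 45.6 mH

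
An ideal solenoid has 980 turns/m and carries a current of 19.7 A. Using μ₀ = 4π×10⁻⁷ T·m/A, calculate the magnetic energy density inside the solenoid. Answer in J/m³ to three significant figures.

B = μ₀nI = (4π×10⁻⁷)(980)(19.7) = 2.426×10^-2 T.
u = B²/(2μ₀) = (2.426×10^-2)²/(2×4π×10⁻⁷) = 234.2 J/m³.

u ≈ 234 J/m³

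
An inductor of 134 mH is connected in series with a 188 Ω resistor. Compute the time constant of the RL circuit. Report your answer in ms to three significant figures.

τ ≈ 0.713 ms

τ = L/R = (0.134 H)/(188 Ω) = 7.128×10^-4 s.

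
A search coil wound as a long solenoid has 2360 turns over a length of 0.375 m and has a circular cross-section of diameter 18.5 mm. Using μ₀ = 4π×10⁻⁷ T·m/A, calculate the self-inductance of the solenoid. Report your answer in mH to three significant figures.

L ≈ 5.02 mH

A = π(d/2)² = π(9.250×10^-3 m)² = 2.688×10^-4 m².
For a long solenoid, L = μ₀N²A/ℓ.
L = (4π×10⁻⁷)(2360)²(2.688×10^-4)/(0.375 m) = 5.017×10^-3 H.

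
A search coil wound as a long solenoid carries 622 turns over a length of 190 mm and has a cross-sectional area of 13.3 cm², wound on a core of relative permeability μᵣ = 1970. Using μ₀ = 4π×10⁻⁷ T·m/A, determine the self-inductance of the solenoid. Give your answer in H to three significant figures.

A = 13.3 cm² = 1.330×10^-3 m².
For a long solenoid, L = μ₀μᵣN²A/ℓ.
L = (4π×10⁻⁷)(1970)(622)²(1.330×10^-3)/(0.19 m) = 6.704 H.

L ≈ 6.70 H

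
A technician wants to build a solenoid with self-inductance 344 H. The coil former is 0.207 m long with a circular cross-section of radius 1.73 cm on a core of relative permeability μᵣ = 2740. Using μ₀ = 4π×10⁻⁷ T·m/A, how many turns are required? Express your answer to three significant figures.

A = πr² = π(1.730×10^-2 m)² = 9.402×10^-4 m².
From L = μ₀μᵣN²A/ℓ, N = √(Lℓ / (μ₀μᵣA)).
N = √[(344)(0.207) / ((4π×10⁻⁷)(2740)×9.402×10^-4)] = √(2.200×10^7) ≈ 4689.9.

N ≈ 4690 turns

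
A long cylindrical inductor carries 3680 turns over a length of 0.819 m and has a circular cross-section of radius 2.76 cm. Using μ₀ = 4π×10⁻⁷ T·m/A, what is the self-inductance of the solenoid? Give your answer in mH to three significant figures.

L ≈ 49.7 mH

A = πr² = π(2.760×10^-2 m)² = 2.393×10^-3 m².
For a long solenoid, L = μ₀N²A/ℓ.
L = (4π×10⁻⁷)(3680)²(2.393×10^-3)/(0.819 m) = 4.973×10^-2 H.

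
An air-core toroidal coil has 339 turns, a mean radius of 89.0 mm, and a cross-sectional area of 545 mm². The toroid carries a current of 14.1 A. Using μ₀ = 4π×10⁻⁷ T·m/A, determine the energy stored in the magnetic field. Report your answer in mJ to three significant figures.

U ≈ 14.0 mJ

L = μ₀N²A/(2πR) = (4π×10⁻⁷)(339)²(5.450×10^-4)/(2π×8.900×10^-2) = 1.407×10^-4 H.
U = ½LI² = ½(1.407×10^-4)(14.1)² = 1.399×10^-2 J.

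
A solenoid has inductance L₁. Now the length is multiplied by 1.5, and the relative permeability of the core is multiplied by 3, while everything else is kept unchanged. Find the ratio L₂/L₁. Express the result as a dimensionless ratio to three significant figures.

L₂/L₁ = 2.00

For a solenoid, L ∝ μᵣN²A/ℓ.
L₂/L₁ = (1.5)^-1 × (3) = 2.00.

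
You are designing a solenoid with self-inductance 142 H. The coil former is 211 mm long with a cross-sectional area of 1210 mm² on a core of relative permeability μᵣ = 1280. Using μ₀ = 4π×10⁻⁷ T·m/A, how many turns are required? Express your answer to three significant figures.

A = 1210 mm² = 1.210×10^-3 m².
From L = μ₀μᵣN²A/ℓ, N = √(Lℓ / (μ₀μᵣA)).
N = √[(142)(0.211) / ((4π×10⁻⁷)(1280)×1.210×10^-3)] = √(1.539×10^7) ≈ 3923.6.

N ≈ 3920 turns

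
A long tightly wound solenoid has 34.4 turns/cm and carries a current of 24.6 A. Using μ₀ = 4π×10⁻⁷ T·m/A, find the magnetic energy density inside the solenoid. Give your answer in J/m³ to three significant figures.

u ≈ 4500 J/m³

B = μ₀nI = (4π×10⁻⁷)(3.440×10^3)(24.6) = 0.1063 T.
u = B²/(2μ₀) = (0.1063)²/(2×4π×10⁻⁷) = 4.500×10^3 J/m³.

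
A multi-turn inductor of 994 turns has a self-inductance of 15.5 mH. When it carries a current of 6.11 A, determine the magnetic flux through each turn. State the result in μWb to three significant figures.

From L = NΦ_B/I, the flux per turn is Φ_B = LI/N.
Φ_B = (1.550×10^-2 H)(6.11 A)/994 = 9.528×10^-5 Wb.

Φ_B ≈ 95.3 μWb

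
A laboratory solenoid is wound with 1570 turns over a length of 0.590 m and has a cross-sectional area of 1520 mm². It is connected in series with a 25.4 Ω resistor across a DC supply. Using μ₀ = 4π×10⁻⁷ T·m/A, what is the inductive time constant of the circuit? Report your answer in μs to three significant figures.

A = 1520 mm² = 1.520×10^-3 m².
L = μ₀N²A/ℓ = (4π×10⁻⁷)(1570)²(1.520×10^-3)/(0.59) = 7.980×10^-3 H.
τ = L/R = (7.980×10^-3)/(25.4) = 3.142×10^-4 s.

τ ≈ 314 μs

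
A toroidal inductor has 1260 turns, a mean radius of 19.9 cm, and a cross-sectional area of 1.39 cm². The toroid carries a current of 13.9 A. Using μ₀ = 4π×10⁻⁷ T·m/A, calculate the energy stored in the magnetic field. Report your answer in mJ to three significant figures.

L = μ₀N²A/(2πR) = (4π×10⁻⁷)(1260)²(1.390×10^-4)/(2π×0.199) = 2.218×10^-4 H.
U = ½LI² = ½(2.218×10^-4)(13.9)² = 2.143×10^-2 J.

U ≈ 21.4 mJ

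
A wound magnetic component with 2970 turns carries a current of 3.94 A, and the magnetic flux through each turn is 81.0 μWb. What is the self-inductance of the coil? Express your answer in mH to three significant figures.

Self-inductance is defined by L = NΦ_B/I (flux linkage over current).
L = (2970)(8.100×10^-5 Wb)/(3.94 A) = 6.106×10^-2 H.

L ≈ 61.1 mH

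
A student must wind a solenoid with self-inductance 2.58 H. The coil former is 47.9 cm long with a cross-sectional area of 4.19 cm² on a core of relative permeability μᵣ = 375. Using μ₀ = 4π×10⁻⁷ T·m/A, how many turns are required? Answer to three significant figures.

A = 4.19 cm² = 4.190×10^-4 m².
From L = μ₀μᵣN²A/ℓ, N = √(Lℓ / (μ₀μᵣA)).
N = √[(2.58)(0.479) / ((4π×10⁻⁷)(375)×4.190×10^-4)] = √(6.259×10^6) ≈ 2501.8.

N ≈ 2500 turns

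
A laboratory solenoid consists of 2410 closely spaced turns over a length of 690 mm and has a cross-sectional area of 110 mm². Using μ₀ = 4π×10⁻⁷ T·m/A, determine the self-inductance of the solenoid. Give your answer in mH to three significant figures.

A = 110 mm² = 1.100×10^-4 m².
For a long solenoid, L = μ₀N²A/ℓ.
L = (4π×10⁻⁷)(2410)²(1.100×10^-4)/(0.69 m) = 1.164×10^-3 H.

L ≈ 1.16 mH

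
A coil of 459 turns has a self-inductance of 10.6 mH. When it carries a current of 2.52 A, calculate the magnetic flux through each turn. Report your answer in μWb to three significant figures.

Φ_B ≈ 58.2 μWb

From L = NΦ_B/I, the flux per turn is Φ_B = LI/N.
Φ_B = (1.060×10^-2 H)(2.52 A)/459 = 5.820×10^-5 Wb.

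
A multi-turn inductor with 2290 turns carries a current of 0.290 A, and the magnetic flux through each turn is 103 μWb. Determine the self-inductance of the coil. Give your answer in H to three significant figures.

L ≈ 0.813 H

Self-inductance is defined by L = NΦ_B/I (flux linkage over current).
L = (2290)(1.030×10^-4 Wb)/(0.290 A) = 0.8133 H.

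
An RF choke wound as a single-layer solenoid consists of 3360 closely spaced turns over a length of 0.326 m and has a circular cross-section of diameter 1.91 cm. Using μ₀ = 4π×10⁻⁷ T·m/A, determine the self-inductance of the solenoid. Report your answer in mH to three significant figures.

L ≈ 12.5 mH

A = π(d/2)² = π(9.550×10^-3 m)² = 2.865×10^-4 m².
For a long solenoid, L = μ₀N²A/ℓ.
L = (4π×10⁻⁷)(3360)²(2.865×10^-4)/(0.326 m) = 1.247×10^-2 H.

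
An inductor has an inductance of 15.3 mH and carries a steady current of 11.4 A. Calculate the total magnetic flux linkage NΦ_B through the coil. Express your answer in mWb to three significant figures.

NΦ_B ≈ 174 mWb

From L = NΦ_B/I, the flux linkage is NΦ_B = LI.
NΦ_B = (1.530×10^-2 H)(11.4 A) = 0.1744 Wb.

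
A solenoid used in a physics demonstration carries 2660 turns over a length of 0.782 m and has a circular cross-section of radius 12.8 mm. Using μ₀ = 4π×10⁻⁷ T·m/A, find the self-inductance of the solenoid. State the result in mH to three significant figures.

L ≈ 5.85 mH

A = πr² = π(1.280×10^-2 m)² = 5.147×10^-4 m².
For a long solenoid, L = μ₀N²A/ℓ.
L = (4π×10⁻⁷)(2660)²(5.147×10^-4)/(0.782 m) = 5.852×10^-3 H.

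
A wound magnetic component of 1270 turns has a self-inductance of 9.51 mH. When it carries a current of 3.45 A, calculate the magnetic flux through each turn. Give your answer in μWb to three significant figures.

Φ_B ≈ 25.8 μWb

From L = NΦ_B/I, the flux per turn is Φ_B = LI/N.
Φ_B = (9.510×10^-3 H)(3.45 A)/1270 = 2.583×10^-5 Wb.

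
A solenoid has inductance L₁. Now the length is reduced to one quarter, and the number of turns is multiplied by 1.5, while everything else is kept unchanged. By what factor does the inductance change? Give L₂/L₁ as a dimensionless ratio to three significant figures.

For a solenoid, L ∝ μᵣN²A/ℓ.
L₂/L₁ = (0.25)^-1 × (1.5)^2 = 9.00.

L₂/L₁ = 9.00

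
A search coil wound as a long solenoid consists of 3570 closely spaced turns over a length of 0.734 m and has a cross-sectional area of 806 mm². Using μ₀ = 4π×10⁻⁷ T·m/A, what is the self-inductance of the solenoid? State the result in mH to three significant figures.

L ≈ 17.6 mH

A = 806 mm² = 8.060×10^-4 m².
For a long solenoid, L = μ₀N²A/ℓ.
L = (4π×10⁻⁷)(3570)²(8.060×10^-4)/(0.734 m) = 1.759×10^-2 H.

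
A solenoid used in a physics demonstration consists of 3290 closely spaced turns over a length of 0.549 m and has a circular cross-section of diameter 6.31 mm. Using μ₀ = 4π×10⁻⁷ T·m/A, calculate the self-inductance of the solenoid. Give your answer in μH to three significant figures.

L ≈ 775 μH

A = π(d/2)² = π(3.155×10^-3 m)² = 3.127×10^-5 m².
For a long solenoid, L = μ₀N²A/ℓ.
L = (4π×10⁻⁷)(3290)²(3.127×10^-5)/(0.549 m) = 7.748×10^-4 H.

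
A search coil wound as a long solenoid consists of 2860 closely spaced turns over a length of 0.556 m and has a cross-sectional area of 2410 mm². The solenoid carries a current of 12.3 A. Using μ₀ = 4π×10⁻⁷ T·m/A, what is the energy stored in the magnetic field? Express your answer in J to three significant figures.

U ≈ 3.37 J

A = 2410 mm² = 2.410×10^-3 m².
L = μ₀N²A/ℓ = (4π×10⁻⁷)(2860)²(2.410×10^-3)/(0.556) = 4.455×10^-2 H.
U = ½LI² = ½(4.455×10^-2)(12.3)² = 3.37 J.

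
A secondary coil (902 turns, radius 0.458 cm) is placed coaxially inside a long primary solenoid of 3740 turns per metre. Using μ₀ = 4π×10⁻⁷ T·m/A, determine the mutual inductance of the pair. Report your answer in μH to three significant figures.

M ≈ 279 μH

The outer solenoid produces a uniform field B₁ = μ₀n₁I₁ across the inner coil,
so the flux linkage is N₂Φ = N₂B₁A₂ = μ₀n₁N₂A₂·I₁, giving M = μ₀n₁N₂A₂.
A₂ = πr² = π(4.580×10^-3 m)² = 6.590×10^-5 m².
M = (4π×10⁻⁷)(3740)(902)(6.590×10^-5) = 2.794×10^-4 H.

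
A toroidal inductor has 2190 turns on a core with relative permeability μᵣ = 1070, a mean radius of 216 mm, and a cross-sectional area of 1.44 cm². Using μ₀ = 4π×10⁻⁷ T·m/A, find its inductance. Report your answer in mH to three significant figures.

L ≈ 684 mH

For a thin toroid, L = μ₀μᵣN²A/(2πR).
L = (4π×10⁻⁷)(1070)(2190)²(1.440×10^-4) / (2π×0.216 m) = 0.6842 H.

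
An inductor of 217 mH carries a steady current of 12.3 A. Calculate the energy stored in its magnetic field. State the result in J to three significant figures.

U ≈ 16.4 J

Stored magnetic energy: U = ½LI².
U = ½(0.217 H)(12.3 A)² = 16.41 J.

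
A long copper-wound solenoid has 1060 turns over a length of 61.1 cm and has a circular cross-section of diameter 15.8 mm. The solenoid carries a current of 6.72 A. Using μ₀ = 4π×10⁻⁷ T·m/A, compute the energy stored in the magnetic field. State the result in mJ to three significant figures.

A = π(d/2)² = π(7.900×10^-3 m)² = 1.961×10^-4 m².
L = μ₀N²A/ℓ = (4π×10⁻⁷)(1060)²(1.961×10^-4)/(0.611) = 4.531×10^-4 H.
U = ½LI² = ½(4.531×10^-4)(6.72)² = 1.023×10^-2 J.

U ≈ 10.2 mJ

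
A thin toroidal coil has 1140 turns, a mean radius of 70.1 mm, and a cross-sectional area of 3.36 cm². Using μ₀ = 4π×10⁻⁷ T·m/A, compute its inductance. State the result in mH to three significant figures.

L ≈ 1.25 mH

For a thin toroid, L = μ₀N²A/(2πR).
L = (4π×10⁻⁷)(1140)²(3.360×10^-4) / (2π×7.010×10^-2 m) = 1.246×10^-3 H.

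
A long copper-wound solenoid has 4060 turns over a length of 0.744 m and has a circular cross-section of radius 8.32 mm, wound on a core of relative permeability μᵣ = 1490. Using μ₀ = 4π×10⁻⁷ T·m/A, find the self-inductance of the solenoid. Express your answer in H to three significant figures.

L ≈ 9.02 H

A = πr² = π(8.320×10^-3 m)² = 2.1747×10^-4 m².
For a long solenoid, L = μ₀μᵣN²A/ℓ.
L = (4π×10⁻⁷)(1490)(4060)²(2.1747×10^-4)/(0.744 m) = 9.021 H.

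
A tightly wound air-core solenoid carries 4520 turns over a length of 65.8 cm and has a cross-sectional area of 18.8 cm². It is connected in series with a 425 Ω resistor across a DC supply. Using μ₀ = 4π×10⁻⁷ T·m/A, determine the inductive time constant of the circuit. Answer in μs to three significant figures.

A = 18.8 cm² = 1.880×10^-3 m².
L = μ₀N²A/ℓ = (4π×10⁻⁷)(4520)²(1.880×10^-3)/(0.658) = 7.335×10^-2 H.
τ = L/R = (7.335×10^-2)/(425) = 1.726×10^-4 s.

τ ≈ 173 μs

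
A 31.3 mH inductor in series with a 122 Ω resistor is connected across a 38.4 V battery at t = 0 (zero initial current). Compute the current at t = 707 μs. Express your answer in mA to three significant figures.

I ≈ 295 mA

τ = L/R = 3.130×10^-2/122 = 2.566×10^-4 s; final current I_∞ = ε/R = 38.4/122 = 0.3148 A.
I(t) = I_∞(1 − e^(−t/τ)) with t/τ = 2.756.
I = (0.3148)(1 − e^(−2.756)) = 0.2947 A.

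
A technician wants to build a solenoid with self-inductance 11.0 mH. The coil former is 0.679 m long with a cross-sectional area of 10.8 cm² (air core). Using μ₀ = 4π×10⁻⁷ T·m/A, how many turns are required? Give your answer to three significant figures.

N ≈ 2350 turns

A = 10.8 cm² = 1.080×10^-3 m².
From L = μ₀N²A/ℓ, N = √(Lℓ / (μ₀A)).
N = √[(1.100×10^-2)(0.679) / ((4π×10⁻⁷)×1.080×10^-3)] = √(5.503×10^6) ≈ 2345.9.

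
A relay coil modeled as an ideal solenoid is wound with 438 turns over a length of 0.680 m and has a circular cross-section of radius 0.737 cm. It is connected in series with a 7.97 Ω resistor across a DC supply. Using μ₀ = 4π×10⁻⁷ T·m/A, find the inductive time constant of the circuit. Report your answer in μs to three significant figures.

A = πr² = π(7.370×10^-3 m)² = 1.706×10^-4 m².
L = μ₀N²A/ℓ = (4π×10⁻⁷)(438)²(1.706×10^-4)/(0.68) = 6.050×10^-5 H.
τ = L/R = (6.050×10^-5)/(7.97) = 7.591×10^-6 s.

τ ≈ 7.59 μs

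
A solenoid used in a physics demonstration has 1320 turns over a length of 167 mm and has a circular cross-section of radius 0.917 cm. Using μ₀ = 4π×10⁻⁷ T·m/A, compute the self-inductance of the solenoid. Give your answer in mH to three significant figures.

A = πr² = π(9.170×10^-3 m)² = 2.642×10^-4 m².
For a long solenoid, L = μ₀N²A/ℓ.
L = (4π×10⁻⁷)(1320)²(2.642×10^-4)/(0.167 m) = 3.464×10^-3 H.

L ≈ 3.46 mH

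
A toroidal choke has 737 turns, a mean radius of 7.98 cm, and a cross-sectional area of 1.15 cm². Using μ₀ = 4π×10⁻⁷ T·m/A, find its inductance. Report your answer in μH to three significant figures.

L ≈ 157 μH

For a thin toroid, L = μ₀N²A/(2πR).
L = (4π×10⁻⁷)(737)²(1.150×10^-4) / (2π×7.980×10^-2 m) = 1.566×10^-4 H.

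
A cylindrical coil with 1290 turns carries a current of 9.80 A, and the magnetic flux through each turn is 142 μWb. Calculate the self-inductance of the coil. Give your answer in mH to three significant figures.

L ≈ 18.7 mH

Self-inductance is defined by L = NΦ_B/I (flux linkage over current).
L = (1290)(1.420×10^-4 Wb)/(9.80 A) = 1.869×10^-2 H.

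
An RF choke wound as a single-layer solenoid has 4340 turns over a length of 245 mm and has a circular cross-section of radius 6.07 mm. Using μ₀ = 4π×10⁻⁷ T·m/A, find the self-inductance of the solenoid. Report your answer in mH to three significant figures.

L ≈ 11.2 mH

A = πr² = π(6.070×10^-3 m)² = 1.158×10^-4 m².
For a long solenoid, L = μ₀N²A/ℓ.
L = (4π×10⁻⁷)(4340)²(1.158×10^-4)/(0.245 m) = 1.118×10^-2 H.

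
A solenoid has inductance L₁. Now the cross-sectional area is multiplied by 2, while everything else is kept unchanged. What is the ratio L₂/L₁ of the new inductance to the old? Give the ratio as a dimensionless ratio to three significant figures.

L₂/L₁ = 2.00

For a solenoid, L ∝ μᵣN²A/ℓ.
L₂/L₁ = (2) = 2.00.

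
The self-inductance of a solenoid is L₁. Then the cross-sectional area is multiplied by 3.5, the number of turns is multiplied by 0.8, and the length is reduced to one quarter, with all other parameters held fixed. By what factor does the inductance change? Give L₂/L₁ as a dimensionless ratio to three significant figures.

L₂/L₁ = 8.96

For a solenoid, L ∝ μᵣN²A/ℓ.
L₂/L₁ = (3.5) × (0.8)^2 × (0.25)^-1 = 8.96.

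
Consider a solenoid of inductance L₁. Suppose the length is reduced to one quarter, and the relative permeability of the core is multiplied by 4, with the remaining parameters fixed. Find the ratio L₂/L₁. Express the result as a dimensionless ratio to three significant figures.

L₂/L₁ = 16.0

For a solenoid, L ∝ μᵣN²A/ℓ.
L₂/L₁ = (0.25)^-1 × (4) = 16.0.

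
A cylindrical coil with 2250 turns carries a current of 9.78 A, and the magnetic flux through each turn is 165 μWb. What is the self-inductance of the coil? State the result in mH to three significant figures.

Self-inductance is defined by L = NΦ_B/I (flux linkage over current).
L = (2250)(1.650×10^-4 Wb)/(9.78 A) = 3.796×10^-2 H.

L ≈ 38.0 mH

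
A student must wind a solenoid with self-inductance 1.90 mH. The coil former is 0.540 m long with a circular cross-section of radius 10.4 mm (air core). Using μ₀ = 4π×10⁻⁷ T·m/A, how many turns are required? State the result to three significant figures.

N ≈ 1550 turns

A = πr² = π(1.040×10^-2 m)² = 3.398×10^-4 m².
From L = μ₀N²A/ℓ, N = √(Lℓ / (μ₀A)).
N = √[(1.900×10^-3)(0.54) / ((4π×10⁻⁷)×3.398×10^-4)] = √(2.403×10^6) ≈ 1550.1.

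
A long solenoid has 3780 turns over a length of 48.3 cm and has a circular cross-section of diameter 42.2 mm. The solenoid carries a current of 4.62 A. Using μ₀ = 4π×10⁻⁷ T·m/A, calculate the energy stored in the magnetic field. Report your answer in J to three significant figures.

U ≈ 0.555 J

A = π(d/2)² = π(2.110×10^-2 m)² = 1.399×10^-3 m².
L = μ₀N²A/ℓ = (4π×10⁻⁷)(3780)²(1.399×10^-3)/(0.483) = 5.199×10^-2 H.
U = ½LI² = ½(5.199×10^-2)(4.62)² = 0.5549 J.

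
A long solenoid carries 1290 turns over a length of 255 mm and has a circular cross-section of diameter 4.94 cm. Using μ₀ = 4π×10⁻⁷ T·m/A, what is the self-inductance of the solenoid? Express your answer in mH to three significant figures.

L ≈ 15.7 mH

A = π(d/2)² = π(2.470×10^-2 m)² = 1.917×10^-3 m².
For a long solenoid, L = μ₀N²A/ℓ.
L = (4π×10⁻⁷)(1290)²(1.917×10^-3)/(0.255 m) = 1.572×10^-2 H.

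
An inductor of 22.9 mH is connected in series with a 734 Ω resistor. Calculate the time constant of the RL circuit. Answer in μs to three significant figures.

τ ≈ 31.2 μs

τ = L/R = (2.290×10^-2 H)/(734 Ω) = 3.120×10^-5 s.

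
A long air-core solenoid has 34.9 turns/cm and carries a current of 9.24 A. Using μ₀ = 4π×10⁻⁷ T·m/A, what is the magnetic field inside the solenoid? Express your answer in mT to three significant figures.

B ≈ 40.5 mT

Inside a long solenoid, B = μ₀nI.
B = (4π×10⁻⁷)(3.490×10^3 m⁻¹)(9.24 A) = 4.052×10^-2 T.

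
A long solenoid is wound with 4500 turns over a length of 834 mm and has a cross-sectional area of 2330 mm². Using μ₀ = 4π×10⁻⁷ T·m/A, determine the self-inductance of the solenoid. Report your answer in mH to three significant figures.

A = 2330 mm² = 2.330×10^-3 m².
For a long solenoid, L = μ₀N²A/ℓ.
L = (4π×10⁻⁷)(4500)²(2.330×10^-3)/(0.834 m) = 7.109×10^-2 H.

L ≈ 71.1 mH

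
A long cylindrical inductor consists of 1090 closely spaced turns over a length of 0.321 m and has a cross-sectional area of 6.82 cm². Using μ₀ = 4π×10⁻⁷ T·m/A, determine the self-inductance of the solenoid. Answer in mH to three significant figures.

L ≈ 3.17 mH

A = 6.82 cm² = 6.820×10^-4 m².
For a long solenoid, L = μ₀N²A/ℓ.
L = (4π×10⁻⁷)(1090)²(6.820×10^-4)/(0.321 m) = 3.172×10^-3 H.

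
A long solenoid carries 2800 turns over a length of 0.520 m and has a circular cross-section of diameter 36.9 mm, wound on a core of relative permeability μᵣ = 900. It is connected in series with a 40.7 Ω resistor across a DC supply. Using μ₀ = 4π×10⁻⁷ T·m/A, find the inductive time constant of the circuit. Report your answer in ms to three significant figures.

A = π(d/2)² = π(1.845×10^-2 m)² = 1.069×10^-3 m².
L = μ₀μᵣN²A/ℓ = (4π×10⁻⁷)(900)(2800)²(1.069×10^-3)/(0.52) = 18.24 H.
τ = L/R = (18.24)/(40.7) = 0.448 s.

τ ≈ 448 ms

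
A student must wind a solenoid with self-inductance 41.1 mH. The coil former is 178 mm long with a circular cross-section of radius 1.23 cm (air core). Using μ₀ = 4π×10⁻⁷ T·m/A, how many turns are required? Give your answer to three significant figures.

A = πr² = π(1.230×10^-2 m)² = 4.753×10^-4 m².
From L = μ₀N²A/ℓ, N = √(Lℓ / (μ₀A)).
N = √[(4.110×10^-2)(0.178) / ((4π×10⁻⁷)×4.753×10^-4)] = √(1.2249×10^7) ≈ 3499.8.

N ≈ 3500 turns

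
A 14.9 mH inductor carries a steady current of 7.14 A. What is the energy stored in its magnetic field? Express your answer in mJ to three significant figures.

Stored magnetic energy: U = ½LI².
U = ½(1.490×10^-2 H)(7.14 A)² = 0.3798 J.

U ≈ 380 mJ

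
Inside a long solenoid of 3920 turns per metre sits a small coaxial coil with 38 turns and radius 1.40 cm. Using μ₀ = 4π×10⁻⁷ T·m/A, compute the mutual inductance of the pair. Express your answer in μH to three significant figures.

The outer solenoid produces a uniform field B₁ = μ₀n₁I₁ across the inner coil,
so the flux linkage is N₂Φ = N₂B₁A₂ = μ₀n₁N₂A₂·I₁, giving M = μ₀n₁N₂A₂.
A₂ = πr² = π(1.400×10^-2 m)² = 6.158×10^-4 m².
M = (4π×10⁻⁷)(3920)(38)(6.158×10^-4) = 1.153×10^-4 H.

M ≈ 115 μH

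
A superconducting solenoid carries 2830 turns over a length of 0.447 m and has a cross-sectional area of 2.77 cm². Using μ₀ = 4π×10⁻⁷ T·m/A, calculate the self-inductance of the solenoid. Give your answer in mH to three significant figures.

A = 2.77 cm² = 2.770×10^-4 m².
For a long solenoid, L = μ₀N²A/ℓ.
L = (4π×10⁻⁷)(2830)²(2.770×10^-4)/(0.447 m) = 6.237×10^-3 H.

L ≈ 6.24 mH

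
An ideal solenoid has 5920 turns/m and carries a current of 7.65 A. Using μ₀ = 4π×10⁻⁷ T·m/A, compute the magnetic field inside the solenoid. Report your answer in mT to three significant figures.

Inside a long solenoid, B = μ₀nI.
B = (4π×10⁻⁷)(5.920×10^3 m⁻¹)(7.65 A) = 5.691×10^-2 T.

B ≈ 56.9 mT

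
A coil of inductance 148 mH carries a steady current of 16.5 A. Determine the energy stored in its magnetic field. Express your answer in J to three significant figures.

U ≈ 20.1 J

Stored magnetic energy: U = ½LI².
U = ½(0.148 H)(16.5 A)² = 20.146 J.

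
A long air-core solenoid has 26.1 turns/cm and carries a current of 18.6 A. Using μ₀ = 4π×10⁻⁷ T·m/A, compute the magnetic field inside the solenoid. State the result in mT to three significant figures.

B ≈ 61.0 mT

Inside a long solenoid, B = μ₀nI.
B = (4π×10⁻⁷)(2.610×10^3 m⁻¹)(18.6 A) = 6.100×10^-2 T.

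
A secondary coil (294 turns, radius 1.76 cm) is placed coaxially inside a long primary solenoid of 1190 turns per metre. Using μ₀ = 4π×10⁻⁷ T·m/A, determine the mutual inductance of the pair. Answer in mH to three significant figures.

The outer solenoid produces a uniform field B₁ = μ₀n₁I₁ across the inner coil,
so the flux linkage is N₂Φ = N₂B₁A₂ = μ₀n₁N₂A₂·I₁, giving M = μ₀n₁N₂A₂.
A₂ = πr² = π(1.760×10^-2 m)² = 9.731×10^-4 m².
M = (4π×10⁻⁷)(1190)(294)(9.731×10^-4) = 4.278×10^-4 H.

M ≈ 0.428 mH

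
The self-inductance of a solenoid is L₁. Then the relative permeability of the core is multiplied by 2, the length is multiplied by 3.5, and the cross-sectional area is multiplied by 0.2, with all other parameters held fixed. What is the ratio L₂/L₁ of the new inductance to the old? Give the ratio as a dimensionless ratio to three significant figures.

For a solenoid, L ∝ μᵣN²A/ℓ.
L₂/L₁ = (2) × (3.5)^-1 × (0.2) = 0.114.

L₂/L₁ = 0.114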